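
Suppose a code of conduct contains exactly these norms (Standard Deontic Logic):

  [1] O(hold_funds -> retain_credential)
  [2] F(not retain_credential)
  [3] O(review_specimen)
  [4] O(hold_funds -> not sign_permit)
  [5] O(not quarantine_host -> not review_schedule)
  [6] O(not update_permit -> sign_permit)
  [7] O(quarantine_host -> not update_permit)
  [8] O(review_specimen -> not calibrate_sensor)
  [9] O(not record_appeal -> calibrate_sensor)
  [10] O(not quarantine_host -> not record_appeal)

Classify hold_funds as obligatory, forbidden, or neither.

Forbidden

Premise 3 gives O(review_specimen).
Applying K to premise 8 (O(review_specimen -> not calibrate_sensor)) and O(review_specimen) yields O(not calibrate_sensor).
Premise 9 is O(not record_appeal -> calibrate_sensor); contrapositively O(not calibrate_sensor -> record_appeal). Since O(not calibrate_sensor) holds, K gives O(record_appeal).
The contrapositive of premise 10 (O(not quarantine_host -> not record_appeal)) is O(record_appeal -> quarantine_host), and O(record_appeal) is already established, so O(quarantine_host).
From O(quarantine_host) and premise 7, O(quarantine_host -> not update_permit), we obtain O(not update_permit).
Premise 6 is O(not update_permit -> sign_permit); since O(not update_permit), deontic closure gives O(sign_permit).
Premise 4, O(hold_funds -> not sign_permit), contraposes to O(sign_permit -> not hold_funds); with O(sign_permit) we get O(not hold_funds).
Premises 1, 2, 5 do not contribute to this derivation.
Thus O(not hold_funds), which is F(hold_funds): hold_funds is forbidden.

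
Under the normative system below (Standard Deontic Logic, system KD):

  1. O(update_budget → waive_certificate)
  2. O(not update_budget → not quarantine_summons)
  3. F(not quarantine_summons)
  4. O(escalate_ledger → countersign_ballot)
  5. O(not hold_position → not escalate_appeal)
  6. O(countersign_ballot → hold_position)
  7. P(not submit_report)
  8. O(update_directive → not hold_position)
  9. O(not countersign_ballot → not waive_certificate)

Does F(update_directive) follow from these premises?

Yes

F(not quarantine_summons) at premise 3 means O(quarantine_summons).
The contrapositive of premise 2 (O(not update_budget → not quarantine_summons)) is O(quarantine_summons → update_budget), and O(quarantine_summons) is already established, so O(update_budget).
Premise 1 is O(update_budget → waive_certificate); since O(update_budget), deontic closure gives O(waive_certificate).
Premise 9 is O(not countersign_ballot → not waive_certificate); contrapositively O(waive_certificate → countersign_ballot). Since O(waive_certificate) holds, K gives O(countersign_ballot).
With premise 6, O(countersign_ballot → hold_position), the K-axiom yields O(hold_position).
The contrapositive of premise 8 (O(update_directive → not hold_position)) is O(hold_position → not update_directive), and O(hold_position) is already established, so O(not update_directive).
Premises 4, 5, 7 do not contribute to this derivation.
So O(not update_directive) holds, i.e. F(update_directive). The claim follows.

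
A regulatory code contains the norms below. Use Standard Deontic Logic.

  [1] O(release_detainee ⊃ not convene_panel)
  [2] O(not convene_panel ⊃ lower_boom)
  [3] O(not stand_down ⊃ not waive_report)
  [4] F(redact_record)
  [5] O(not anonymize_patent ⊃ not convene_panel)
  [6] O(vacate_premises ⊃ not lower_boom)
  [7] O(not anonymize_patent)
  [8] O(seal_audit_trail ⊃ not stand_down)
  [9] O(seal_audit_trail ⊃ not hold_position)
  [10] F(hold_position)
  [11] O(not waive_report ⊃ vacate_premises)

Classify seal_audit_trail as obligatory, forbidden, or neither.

Premise 7 gives O(not anonymize_patent).
From O(not anonymize_patent) and premise 5, O(not anonymize_patent ⊃ not convene_panel), we obtain O(not convene_panel).
From O(not convene_panel) and premise 2, O(not convene_panel ⊃ lower_boom), we obtain O(lower_boom).
Premise 6 is O(vacate_premises ⊃ not lower_boom); contrapositively O(lower_boom ⊃ not vacate_premises). Since O(lower_boom) holds, K gives O(not vacate_premises).
Premise 11, O(not waive_report ⊃ vacate_premises), contraposes to O(not vacate_premises ⊃ waive_report); with O(not vacate_premises) we get O(waive_report).
The contrapositive of premise 3 (O(not stand_down ⊃ not waive_report)) is O(waive_report ⊃ stand_down), and O(waive_report) is already established, so O(stand_down).
Premise 8 is O(seal_audit_trail ⊃ not stand_down); contrapositively O(stand_down ⊃ not seal_audit_trail). Since O(stand_down) holds, K gives O(not seal_audit_trail).
Premises 1, 4, 9, 10 do not contribute to this derivation.
Thus O(not seal_audit_trail), which is F(seal_audit_trail): seal_audit_trail is forbidden.

Forbidden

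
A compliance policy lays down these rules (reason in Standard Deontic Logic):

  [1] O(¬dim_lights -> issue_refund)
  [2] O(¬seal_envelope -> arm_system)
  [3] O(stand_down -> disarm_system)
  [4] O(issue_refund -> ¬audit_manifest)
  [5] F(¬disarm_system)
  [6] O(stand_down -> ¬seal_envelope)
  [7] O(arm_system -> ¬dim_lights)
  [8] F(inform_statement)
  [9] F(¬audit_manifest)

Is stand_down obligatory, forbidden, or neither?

Forbidden

Premise 9 is F(¬audit_manifest), i.e. O(audit_manifest).
The contrapositive of premise 4 (O(issue_refund -> ¬audit_manifest)) is O(audit_manifest -> ¬issue_refund), and O(audit_manifest) is already established, so O(¬issue_refund).
Premise 1, O(¬dim_lights -> issue_refund), contraposes to O(¬issue_refund -> dim_lights); with O(¬issue_refund) we get O(dim_lights).
Premise 7, O(arm_system -> ¬dim_lights), contraposes to O(dim_lights -> ¬arm_system); with O(dim_lights) we get O(¬arm_system).
Premise 2, O(¬seal_envelope -> arm_system), contraposes to O(¬arm_system -> seal_envelope); with O(¬arm_system) we get O(seal_envelope).
Premise 6 is O(stand_down -> ¬seal_envelope); contrapositively O(seal_envelope -> ¬stand_down). Since O(seal_envelope) holds, K gives O(¬stand_down).
Premises 3, 5, 8 do not contribute to this derivation.
Thus O(¬stand_down), which is F(stand_down): stand_down is forbidden.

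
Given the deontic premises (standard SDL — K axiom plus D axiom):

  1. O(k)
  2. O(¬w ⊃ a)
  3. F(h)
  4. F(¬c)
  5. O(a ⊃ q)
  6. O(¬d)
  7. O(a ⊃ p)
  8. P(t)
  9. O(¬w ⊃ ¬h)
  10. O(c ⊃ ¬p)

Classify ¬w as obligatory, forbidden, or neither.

Forbidden

Premise 4, F(¬c), is equivalent to O(c).
Premise 10 is O(c ⊃ ¬p); since O(c), deontic closure gives O(¬p).
The contrapositive of premise 7 (O(a ⊃ p)) is O(¬p ⊃ ¬a), and O(¬p) is already established, so O(¬a).
Premise 2 is O(¬w ⊃ a); contrapositively O(¬a ⊃ w). Since O(¬a) holds, K gives O(w).
Premises 1, 3, 5, 6, 8, 9 do not contribute to this derivation.
Thus O(w), which is F(¬w): ¬w is forbidden.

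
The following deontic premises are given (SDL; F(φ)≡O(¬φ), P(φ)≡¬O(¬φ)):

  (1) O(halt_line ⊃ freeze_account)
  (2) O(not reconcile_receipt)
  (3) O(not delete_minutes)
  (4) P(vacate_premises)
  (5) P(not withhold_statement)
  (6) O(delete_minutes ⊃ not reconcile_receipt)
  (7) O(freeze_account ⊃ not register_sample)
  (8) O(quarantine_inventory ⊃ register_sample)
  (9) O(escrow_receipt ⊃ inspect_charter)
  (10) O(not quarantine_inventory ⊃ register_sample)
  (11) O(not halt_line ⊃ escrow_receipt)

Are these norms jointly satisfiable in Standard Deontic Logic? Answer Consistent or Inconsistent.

Premise 6 is O(delete_minutes ⊃ not reconcile_receipt); even if O(not reconcile_receipt) held, inferring O(delete_minutes) would be affirming the consequent — invalid.
So O(delete_minutes) is not derivable, and the apparent clash with O(not delete_minutes) does not arise.
A world satisfying every obligation exists (e.g. delete_minutes=false, escrow_receipt=true, freeze_account=false, halt_line=false, inspect_charter=true, quarantine_inventory=false, reconcile_receipt=false, register_sample=true, vacate_premises=false, withhold_statement=false); no atom is both obligatory and forbidden, so the set is consistent.

Consistent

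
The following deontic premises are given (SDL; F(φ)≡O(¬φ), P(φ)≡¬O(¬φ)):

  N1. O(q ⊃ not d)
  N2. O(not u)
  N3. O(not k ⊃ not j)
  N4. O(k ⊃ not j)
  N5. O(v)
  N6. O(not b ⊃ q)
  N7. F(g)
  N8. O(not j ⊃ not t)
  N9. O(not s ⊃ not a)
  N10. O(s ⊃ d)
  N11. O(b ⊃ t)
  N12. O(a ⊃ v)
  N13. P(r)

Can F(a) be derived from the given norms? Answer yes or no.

Premises 4 and 3 cover both cases: O(k ⊃ not j) and O(not k ⊃ not j). Since k ∨ not k is a tautology, O(not j) follows.
With premise 8, O(not j ⊃ not t), the K-axiom yields O(not t).
Premise 11, O(b ⊃ t), contraposes to O(not t ⊃ not b); with O(not t) we get O(not b).
Applying K to premise 6 (O(not b ⊃ q)) and O(not b) yields O(q).
From O(q) and premise 1, O(q ⊃ not d), we obtain O(not d).
Premise 10 is O(s ⊃ d); contrapositively O(not d ⊃ not s). Since O(not d) holds, K gives O(not s).
With premise 9, O(not s ⊃ not a), the K-axiom yields O(not a).
Premises 2, 5, 7, 12, 13 do not contribute to this derivation.
So O(not a) holds, i.e. F(a). The claim follows.

Yes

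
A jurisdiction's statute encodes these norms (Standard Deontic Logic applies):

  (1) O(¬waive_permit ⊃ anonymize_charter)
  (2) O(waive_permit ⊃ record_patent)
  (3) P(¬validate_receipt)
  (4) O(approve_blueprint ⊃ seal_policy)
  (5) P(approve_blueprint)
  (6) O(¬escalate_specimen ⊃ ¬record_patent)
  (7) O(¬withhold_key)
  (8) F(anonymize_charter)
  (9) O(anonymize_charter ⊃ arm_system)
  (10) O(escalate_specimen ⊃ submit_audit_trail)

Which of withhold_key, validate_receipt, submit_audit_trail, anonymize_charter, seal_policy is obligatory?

Premise 8, F(anonymize_charter), is equivalent to O(¬anonymize_charter).
Premise 1, O(¬waive_permit ⊃ anonymize_charter), contraposes to O(¬anonymize_charter ⊃ waive_permit); with O(¬anonymize_charter) we get O(waive_permit).
From O(waive_permit) and premise 2, O(waive_permit ⊃ record_patent), we obtain O(record_patent).
Premise 6, O(¬escalate_specimen ⊃ ¬record_patent), contraposes to O(record_patent ⊃ escalate_specimen); with O(record_patent) we get O(escalate_specimen).
Premise 10 is O(escalate_specimen ⊃ submit_audit_trail); since O(escalate_specimen), deontic closure gives O(submit_audit_trail).
So O(submit_audit_trail) holds — submit_audit_trail is obligatory. None of the other listed options is made obligatory by any chain of premises.

submit_audit_trail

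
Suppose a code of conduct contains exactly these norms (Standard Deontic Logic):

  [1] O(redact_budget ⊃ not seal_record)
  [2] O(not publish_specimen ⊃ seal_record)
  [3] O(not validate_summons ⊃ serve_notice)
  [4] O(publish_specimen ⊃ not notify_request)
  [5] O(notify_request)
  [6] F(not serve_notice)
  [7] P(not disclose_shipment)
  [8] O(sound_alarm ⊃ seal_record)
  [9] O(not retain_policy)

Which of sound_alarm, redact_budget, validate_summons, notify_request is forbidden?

Premise 5 states O(notify_request) outright.
The contrapositive of premise 4 (O(publish_specimen ⊃ not notify_request)) is O(notify_request ⊃ not publish_specimen), and O(notify_request) is already established, so O(not publish_specimen).
With premise 2, O(not publish_specimen ⊃ seal_record), the K-axiom yields O(seal_record).
Premise 1 is O(redact_budget ⊃ not seal_record); contrapositively O(seal_record ⊃ not redact_budget). Since O(seal_record) holds, K gives O(not redact_budget).
So O(not redact_budget) holds, i.e. redact_budget is forbidden. None of the other listed options is forbidden under the premises.

redact_budget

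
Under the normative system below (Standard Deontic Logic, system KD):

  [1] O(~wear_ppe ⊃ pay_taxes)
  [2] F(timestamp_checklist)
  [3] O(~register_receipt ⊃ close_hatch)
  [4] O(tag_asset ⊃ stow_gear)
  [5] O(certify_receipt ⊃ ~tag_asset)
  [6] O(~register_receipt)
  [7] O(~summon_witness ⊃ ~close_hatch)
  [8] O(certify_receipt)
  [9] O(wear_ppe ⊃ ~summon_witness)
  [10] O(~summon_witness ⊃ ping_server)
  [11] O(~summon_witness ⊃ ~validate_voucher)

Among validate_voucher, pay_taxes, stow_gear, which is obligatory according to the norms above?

Premise 6 states O(~register_receipt) outright.
Premise 3 is O(~register_receipt ⊃ close_hatch); since O(~register_receipt), deontic closure gives O(close_hatch).
The contrapositive of premise 7 (O(~summon_witness ⊃ ~close_hatch)) is O(close_hatch ⊃ summon_witness), and O(close_hatch) is already established, so O(summon_witness).
The contrapositive of premise 9 (O(wear_ppe ⊃ ~summon_witness)) is O(summon_witness ⊃ ~wear_ppe), and O(summon_witness) is already established, so O(~wear_ppe).
Premise 1 is O(~wear_ppe ⊃ pay_taxes); since O(~wear_ppe), deontic closure gives O(pay_taxes).
So O(pay_taxes) holds — pay_taxes is obligatory. None of the other listed options is made obligatory by any chain of premises.

pay_taxes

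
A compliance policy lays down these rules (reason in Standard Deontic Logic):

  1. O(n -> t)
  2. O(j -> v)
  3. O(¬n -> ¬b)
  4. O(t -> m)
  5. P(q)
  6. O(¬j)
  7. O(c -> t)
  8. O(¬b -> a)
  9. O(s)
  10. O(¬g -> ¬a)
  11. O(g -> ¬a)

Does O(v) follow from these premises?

Premise 2 is O(j -> v), but O(j) is not derivable from the premises, so it does not yield O(v).
No other premise forces O(v). An ideal world satisfying every premise can still have v false, so O(v) is not derivable.

No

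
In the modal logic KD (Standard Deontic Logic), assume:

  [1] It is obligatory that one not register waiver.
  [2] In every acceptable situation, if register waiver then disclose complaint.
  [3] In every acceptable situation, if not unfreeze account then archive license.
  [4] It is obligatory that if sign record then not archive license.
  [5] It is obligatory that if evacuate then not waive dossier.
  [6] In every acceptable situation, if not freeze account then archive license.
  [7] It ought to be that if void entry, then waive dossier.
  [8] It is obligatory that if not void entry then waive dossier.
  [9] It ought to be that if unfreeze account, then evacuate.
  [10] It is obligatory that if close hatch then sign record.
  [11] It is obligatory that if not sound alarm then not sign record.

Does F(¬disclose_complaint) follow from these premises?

Premise 2 is O(register_waiver → disclose_complaint), but O(register_waiver) is not derivable from the premises, so it does not yield O(disclose_complaint).
No other premise forces O(disclose_complaint). An ideal world satisfying every premise can still have ¬disclose_complaint true, so F(¬disclose_complaint) is not derivable.

No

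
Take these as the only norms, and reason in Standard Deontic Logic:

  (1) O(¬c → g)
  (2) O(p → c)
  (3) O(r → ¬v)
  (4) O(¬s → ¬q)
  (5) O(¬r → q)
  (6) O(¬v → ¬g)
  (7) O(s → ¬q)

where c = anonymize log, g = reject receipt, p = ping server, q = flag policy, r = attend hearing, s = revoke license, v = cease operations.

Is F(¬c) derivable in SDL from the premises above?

Premises 4 and 7 are O(¬s → ¬q) and O(s → ¬q); every ideal world satisfies ¬s or s, so in either case ¬q holds — hence O(¬q).
Premise 5, O(¬r → q), contraposes to O(¬q → r); with O(¬q) we get O(r).
From O(r) and premise 3, O(r → ¬v), we obtain O(¬v).
Applying K to premise 6 (O(¬v → ¬g)) and O(¬v) yields O(¬g).
The contrapositive of premise 1 (O(¬c → g)) is O(¬g → c), and O(¬g) is already established, so O(c).
Premise 2 does not contribute to this derivation.
So O(c) holds, i.e. F(¬c). The claim follows.

Yes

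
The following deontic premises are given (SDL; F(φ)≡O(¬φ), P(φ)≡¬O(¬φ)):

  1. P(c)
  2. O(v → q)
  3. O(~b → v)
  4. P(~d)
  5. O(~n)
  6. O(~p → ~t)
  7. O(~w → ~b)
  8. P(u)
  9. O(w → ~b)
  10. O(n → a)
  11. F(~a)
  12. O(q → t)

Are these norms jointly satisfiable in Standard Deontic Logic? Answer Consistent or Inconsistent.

Consistent

Premise 10 is O(n → a); even if O(a) held, inferring O(n) would be affirming the consequent — invalid.
So O(n) is not derivable, and the apparent clash with O(~n) does not arise.
A world satisfying every obligation exists (e.g. a=true, b=false, c=false, d=false, n=false, p=true, q=true, t=true, u=false, v=true, w=false); no atom is both obligatory and forbidden, so the set is consistent.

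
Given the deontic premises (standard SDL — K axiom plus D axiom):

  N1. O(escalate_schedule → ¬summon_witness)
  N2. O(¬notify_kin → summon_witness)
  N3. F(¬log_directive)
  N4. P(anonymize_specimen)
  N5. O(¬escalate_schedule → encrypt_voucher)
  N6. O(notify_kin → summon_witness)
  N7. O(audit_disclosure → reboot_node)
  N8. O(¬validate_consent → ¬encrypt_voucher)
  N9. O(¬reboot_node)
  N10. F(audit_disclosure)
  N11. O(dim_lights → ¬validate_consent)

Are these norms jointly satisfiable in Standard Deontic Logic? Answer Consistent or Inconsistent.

Premise 7 is O(audit_disclosure → reboot_node), but O(audit_disclosure) is not derivable from the premises, so it does not yield O(reboot_node).
So O(reboot_node) is not derivable, and the apparent clash with O(¬reboot_node) does not arise.
A world satisfying every obligation exists (e.g. anonymize_specimen=false, audit_disclosure=false, dim_lights=false, encrypt_voucher=true, escalate_schedule=false, log_directive=true, notify_kin=false, reboot_node=false, summon_witness=true, validate_consent=true); no atom is both obligatory and forbidden, so the set is consistent.

Consistent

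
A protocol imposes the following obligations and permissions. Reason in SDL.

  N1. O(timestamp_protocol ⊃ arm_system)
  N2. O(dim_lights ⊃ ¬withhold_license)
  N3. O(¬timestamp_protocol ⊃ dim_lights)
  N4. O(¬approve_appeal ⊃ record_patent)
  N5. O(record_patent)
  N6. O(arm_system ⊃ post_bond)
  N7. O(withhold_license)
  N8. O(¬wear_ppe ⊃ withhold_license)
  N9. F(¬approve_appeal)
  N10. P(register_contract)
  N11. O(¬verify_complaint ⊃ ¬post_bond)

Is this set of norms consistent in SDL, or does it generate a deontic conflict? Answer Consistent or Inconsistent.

Premise 4 is O(¬approve_appeal ⊃ record_patent); even if O(record_patent) held, inferring O(¬approve_appeal) would be affirming the consequent — invalid.
So O(¬approve_appeal) is not derivable, and the apparent clash with O(approve_appeal) does not arise.
A world satisfying every obligation exists (e.g. approve_appeal=true, arm_system=true, dim_lights=false, post_bond=true, record_patent=true, register_contract=false, timestamp_protocol=true, verify_complaint=true, wear_ppe=false, withhold_license=true); no atom is both obligatory and forbidden, so the set is consistent.

Consistent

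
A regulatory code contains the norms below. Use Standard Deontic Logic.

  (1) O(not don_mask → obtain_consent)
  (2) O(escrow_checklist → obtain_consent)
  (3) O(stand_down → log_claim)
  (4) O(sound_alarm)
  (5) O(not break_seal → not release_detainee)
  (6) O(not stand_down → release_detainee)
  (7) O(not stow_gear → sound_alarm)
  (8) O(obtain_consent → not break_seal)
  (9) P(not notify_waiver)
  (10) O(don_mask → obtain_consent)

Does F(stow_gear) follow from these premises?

Premise 7 is O(not stow_gear → sound_alarm); even if O(sound_alarm) held, inferring O(not stow_gear) would be affirming the consequent — invalid.
No other premise forces O(not stow_gear). An ideal world satisfying every premise can still have stow_gear true, so F(stow_gear) is not derivable.

No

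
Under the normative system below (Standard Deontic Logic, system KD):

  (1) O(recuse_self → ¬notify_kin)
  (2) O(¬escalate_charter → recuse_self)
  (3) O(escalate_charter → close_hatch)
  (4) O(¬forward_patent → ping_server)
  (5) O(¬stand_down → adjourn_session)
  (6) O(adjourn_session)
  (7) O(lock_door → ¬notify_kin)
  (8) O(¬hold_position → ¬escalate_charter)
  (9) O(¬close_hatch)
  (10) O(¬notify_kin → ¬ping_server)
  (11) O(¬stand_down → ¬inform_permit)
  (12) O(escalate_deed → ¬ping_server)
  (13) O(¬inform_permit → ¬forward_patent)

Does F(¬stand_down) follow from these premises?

Yes

Premise 9 gives O(¬close_hatch).
Premise 3, O(escalate_charter → close_hatch), contraposes to O(¬close_hatch → ¬escalate_charter); with O(¬close_hatch) we get O(¬escalate_charter).
With premise 2, O(¬escalate_charter → recuse_self), the K-axiom yields O(recuse_self).
From O(recuse_self) and premise 1, O(recuse_self → ¬notify_kin), we obtain O(¬notify_kin).
Applying K to premise 10 (O(¬notify_kin → ¬ping_server)) and O(¬notify_kin) yields O(¬ping_server).
The contrapositive of premise 4 (O(¬forward_patent → ping_server)) is O(¬ping_server → forward_patent), and O(¬ping_server) is already established, so O(forward_patent).
Premise 13, O(¬inform_permit → ¬forward_patent), contraposes to O(forward_patent → inform_permit); with O(forward_patent) we get O(inform_permit).
Premise 11, O(¬stand_down → ¬inform_permit), contraposes to O(inform_permit → stand_down); with O(inform_permit) we get O(stand_down).
Premises 5, 6, 7, 8, 12 do not contribute to this derivation.
So O(stand_down) holds, i.e. F(¬stand_down). The claim follows.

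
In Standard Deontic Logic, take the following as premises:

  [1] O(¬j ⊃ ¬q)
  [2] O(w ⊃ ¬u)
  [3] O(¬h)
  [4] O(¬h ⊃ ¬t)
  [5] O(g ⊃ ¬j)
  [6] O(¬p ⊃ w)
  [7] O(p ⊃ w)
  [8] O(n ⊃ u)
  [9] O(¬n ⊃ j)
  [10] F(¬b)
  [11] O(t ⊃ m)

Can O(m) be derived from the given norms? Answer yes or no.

Premise 11 is O(t ⊃ m), but O(t) is not derivable from the premises, so it does not yield O(m).
No other premise forces O(m). An ideal world satisfying every premise can still have m false, so O(m) is not derivable.

No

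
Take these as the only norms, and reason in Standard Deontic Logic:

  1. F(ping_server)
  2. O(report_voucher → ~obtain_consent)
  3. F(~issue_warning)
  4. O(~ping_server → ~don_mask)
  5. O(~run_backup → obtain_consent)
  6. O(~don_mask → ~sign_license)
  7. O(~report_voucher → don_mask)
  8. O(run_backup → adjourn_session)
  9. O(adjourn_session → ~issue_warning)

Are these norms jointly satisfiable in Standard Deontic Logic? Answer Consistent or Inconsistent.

F(~issue_warning) at premise 3 means O(issue_warning).
The contrapositive of premise 9 (O(adjourn_session → ~issue_warning)) is O(issue_warning → ~adjourn_session), and O(issue_warning) is already established, so O(~adjourn_session).
Premise 8 is O(run_backup → adjourn_session); contrapositively O(~adjourn_session → ~run_backup). Since O(~adjourn_session) holds, K gives O(~run_backup).
With premise 5, O(~run_backup → obtain_consent), the K-axiom yields O(obtain_consent).
Premise 2, O(report_voucher → ~obtain_consent), contraposes to O(obtain_consent → ~report_voucher); with O(obtain_consent) we get O(~report_voucher).
From O(~report_voucher) and premise 7, O(~report_voucher → don_mask), we obtain O(don_mask).
Premise 4 is O(~ping_server → ~don_mask); contrapositively O(don_mask → ping_server). Since O(don_mask) holds, K gives O(ping_server).
But premise 1, F(ping_server), means O(~ping_server).
We now have both O(ping_server) and O(~ping_server) — ping_server is simultaneously obligatory and forbidden, violating the D-axiom.

Inconsistent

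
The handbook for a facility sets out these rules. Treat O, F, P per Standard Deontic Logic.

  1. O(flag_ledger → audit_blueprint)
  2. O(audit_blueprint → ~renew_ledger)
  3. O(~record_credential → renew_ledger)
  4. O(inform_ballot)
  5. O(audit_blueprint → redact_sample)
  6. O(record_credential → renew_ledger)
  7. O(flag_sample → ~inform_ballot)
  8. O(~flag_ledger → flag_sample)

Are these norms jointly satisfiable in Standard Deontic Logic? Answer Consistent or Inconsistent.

Inconsistent

By case analysis on record_credential: premise 6 gives O(record_credential → renew_ledger) and premise 3 gives O(~record_credential → renew_ledger), so O(renew_ledger) either way.
Premise 2, O(audit_blueprint → ~renew_ledger), contraposes to O(renew_ledger → ~audit_blueprint); with O(renew_ledger) we get O(~audit_blueprint).
Premise 1, O(flag_ledger → audit_blueprint), contraposes to O(~audit_blueprint → ~flag_ledger); with O(~audit_blueprint) we get O(~flag_ledger).
Premise 8 is O(~flag_ledger → flag_sample); since O(~flag_ledger), deontic closure gives O(flag_sample).
Premise 7 is O(flag_sample → ~inform_ballot); since O(flag_sample), deontic closure gives O(~inform_ballot).
But premise 4 directly asserts O(inform_ballot).
We now have both O(~inform_ballot) and O(inform_ballot) — inform_ballot is simultaneously obligatory and forbidden, violating the D-axiom.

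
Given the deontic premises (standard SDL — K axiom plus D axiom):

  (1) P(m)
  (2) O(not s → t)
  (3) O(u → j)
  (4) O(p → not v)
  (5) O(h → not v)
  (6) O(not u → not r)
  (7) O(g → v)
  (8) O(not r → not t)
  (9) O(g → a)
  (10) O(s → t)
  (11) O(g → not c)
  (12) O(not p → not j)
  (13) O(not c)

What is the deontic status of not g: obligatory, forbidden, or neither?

Obligatory

Premises 2 and 10 are O(not s → t) and O(s → t); every ideal world satisfies not s or s, so in either case t holds — hence O(t).
Premise 8, O(not r → not t), contraposes to O(t → r); with O(t) we get O(r).
Premise 6, O(not u → not r), contraposes to O(r → u); with O(r) we get O(u).
From O(u) and premise 3, O(u → j), we obtain O(j).
The contrapositive of premise 12 (O(not p → not j)) is O(j → p), and O(j) is already established, so O(p).
From O(p) and premise 4, O(p → not v), we obtain O(not v).
Premise 7, O(g → v), contraposes to O(not v → not g); with O(not v) we get O(not g).
Premises 1, 5, 9, 11, 13 do not contribute to this derivation.
Hence not g is obligatory.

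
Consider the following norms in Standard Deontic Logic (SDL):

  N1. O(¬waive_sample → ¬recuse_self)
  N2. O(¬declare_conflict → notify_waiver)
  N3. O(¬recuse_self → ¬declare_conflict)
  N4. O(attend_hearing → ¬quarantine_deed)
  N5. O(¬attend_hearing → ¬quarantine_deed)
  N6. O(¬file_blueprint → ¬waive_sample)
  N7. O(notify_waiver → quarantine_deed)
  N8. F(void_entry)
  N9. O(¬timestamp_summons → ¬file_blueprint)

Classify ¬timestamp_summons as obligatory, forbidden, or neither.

Forbidden

By case analysis on ¬attend_hearing: premise 5 gives O(¬attend_hearing → ¬quarantine_deed) and premise 4 gives O(attend_hearing → ¬quarantine_deed), so O(¬quarantine_deed) either way.
Premise 7 is O(notify_waiver → quarantine_deed); contrapositively O(¬quarantine_deed → ¬notify_waiver). Since O(¬quarantine_deed) holds, K gives O(¬notify_waiver).
Premise 2, O(¬declare_conflict → notify_waiver), contraposes to O(¬notify_waiver → declare_conflict); with O(¬notify_waiver) we get O(declare_conflict).
Premise 3, O(¬recuse_self → ¬declare_conflict), contraposes to O(declare_conflict → recuse_self); with O(declare_conflict) we get O(recuse_self).
The contrapositive of premise 1 (O(¬waive_sample → ¬recuse_self)) is O(recuse_self → waive_sample), and O(recuse_self) is already established, so O(waive_sample).
The contrapositive of premise 6 (O(¬file_blueprint → ¬waive_sample)) is O(waive_sample → file_blueprint), and O(waive_sample) is already established, so O(file_blueprint).
Premise 9, O(¬timestamp_summons → ¬file_blueprint), contraposes to O(file_blueprint → timestamp_summons); with O(file_blueprint) we get O(timestamp_summons).
Premise 8 does not contribute to this derivation.
Thus O(timestamp_summons), which is F(¬timestamp_summons): ¬timestamp_summons is forbidden.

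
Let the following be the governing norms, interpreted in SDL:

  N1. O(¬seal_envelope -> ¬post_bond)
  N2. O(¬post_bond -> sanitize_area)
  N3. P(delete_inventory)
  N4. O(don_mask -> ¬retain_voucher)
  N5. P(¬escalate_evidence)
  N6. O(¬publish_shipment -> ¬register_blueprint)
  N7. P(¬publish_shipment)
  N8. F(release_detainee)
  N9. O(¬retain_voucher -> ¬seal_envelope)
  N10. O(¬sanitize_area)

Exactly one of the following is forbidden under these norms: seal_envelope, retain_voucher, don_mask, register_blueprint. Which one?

Premise 10 gives O(¬sanitize_area).
The contrapositive of premise 2 (O(¬post_bond -> sanitize_area)) is O(¬sanitize_area -> post_bond), and O(¬sanitize_area) is already established, so O(post_bond).
Premise 1, O(¬seal_envelope -> ¬post_bond), contraposes to O(post_bond -> seal_envelope); with O(post_bond) we get O(seal_envelope).
The contrapositive of premise 9 (O(¬retain_voucher -> ¬seal_envelope)) is O(seal_envelope -> retain_voucher), and O(seal_envelope) is already established, so O(retain_voucher).
Premise 4 is O(don_mask -> ¬retain_voucher); contrapositively O(retain_voucher -> ¬don_mask). Since O(retain_voucher) holds, K gives O(¬don_mask).
So O(¬don_mask) holds, i.e. don_mask is forbidden. None of the other listed options is forbidden under the premises.

don_mask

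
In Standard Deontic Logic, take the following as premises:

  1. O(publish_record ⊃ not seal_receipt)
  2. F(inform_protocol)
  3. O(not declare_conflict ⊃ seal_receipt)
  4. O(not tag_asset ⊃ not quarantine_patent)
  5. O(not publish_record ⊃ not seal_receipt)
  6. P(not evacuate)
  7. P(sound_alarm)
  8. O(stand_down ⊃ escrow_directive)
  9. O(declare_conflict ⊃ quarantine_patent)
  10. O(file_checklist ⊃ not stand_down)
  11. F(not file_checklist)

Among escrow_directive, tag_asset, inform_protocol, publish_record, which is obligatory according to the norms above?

Premises 1 and 5 are O(publish_record ⊃ not seal_receipt) and O(not publish_record ⊃ not seal_receipt); every ideal world satisfies publish_record or not publish_record, so in either case not seal_receipt holds — hence O(not seal_receipt).
The contrapositive of premise 3 (O(not declare_conflict ⊃ seal_receipt)) is O(not seal_receipt ⊃ declare_conflict), and O(not seal_receipt) is already established, so O(declare_conflict).
Premise 9 is O(declare_conflict ⊃ quarantine_patent); since O(declare_conflict), deontic closure gives O(quarantine_patent).
Premise 4, O(not tag_asset ⊃ not quarantine_patent), contraposes to O(quarantine_patent ⊃ tag_asset); with O(quarantine_patent) we get O(tag_asset).
So O(tag_asset) holds — tag_asset is obligatory. None of the other listed options is made obligatory by any chain of premises.

tag_asset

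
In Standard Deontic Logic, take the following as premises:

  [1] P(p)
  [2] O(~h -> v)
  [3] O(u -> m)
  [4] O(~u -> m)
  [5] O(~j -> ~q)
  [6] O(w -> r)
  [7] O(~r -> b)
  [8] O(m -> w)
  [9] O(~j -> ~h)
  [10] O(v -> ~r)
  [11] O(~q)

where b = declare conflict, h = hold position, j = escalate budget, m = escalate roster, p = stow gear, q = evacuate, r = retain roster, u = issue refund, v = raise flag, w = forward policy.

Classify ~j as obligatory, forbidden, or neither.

Forbidden

Premises 4 and 3 cover both cases: O(~u -> m) and O(u -> m). Since ~u ∨ u is a tautology, O(m) follows.
With premise 8, O(m -> w), the K-axiom yields O(w).
Applying K to premise 6 (O(w -> r)) and O(w) yields O(r).
The contrapositive of premise 10 (O(v -> ~r)) is O(r -> ~v), and O(r) is already established, so O(~v).
Premise 2 is O(~h -> v); contrapositively O(~v -> h). Since O(~v) holds, K gives O(h).
Premise 9 is O(~j -> ~h); contrapositively O(h -> j). Since O(h) holds, K gives O(j).
Premises 1, 5, 7, 11 do not contribute to this derivation.
Thus O(j), which is F(~j): ~j is forbidden.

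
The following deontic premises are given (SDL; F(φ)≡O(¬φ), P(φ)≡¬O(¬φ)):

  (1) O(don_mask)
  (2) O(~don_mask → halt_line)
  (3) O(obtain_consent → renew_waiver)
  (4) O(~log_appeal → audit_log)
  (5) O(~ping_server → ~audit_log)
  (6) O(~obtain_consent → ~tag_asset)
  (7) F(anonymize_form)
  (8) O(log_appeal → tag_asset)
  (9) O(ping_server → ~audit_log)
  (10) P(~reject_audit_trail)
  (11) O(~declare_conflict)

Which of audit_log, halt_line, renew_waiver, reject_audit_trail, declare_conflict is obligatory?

renew_waiver

By case analysis on ~ping_server: premise 5 gives O(~ping_server → ~audit_log) and premise 9 gives O(ping_server → ~audit_log), so O(~audit_log) either way.
The contrapositive of premise 4 (O(~log_appeal → audit_log)) is O(~audit_log → log_appeal), and O(~audit_log) is already established, so O(log_appeal).
From O(log_appeal) and premise 8, O(log_appeal → tag_asset), we obtain O(tag_asset).
The contrapositive of premise 6 (O(~obtain_consent → ~tag_asset)) is O(tag_asset → obtain_consent), and O(tag_asset) is already established, so O(obtain_consent).
Applying K to premise 3 (O(obtain_consent → renew_waiver)) and O(obtain_consent) yields O(renew_waiver).
So O(renew_waiver) holds — renew_waiver is obligatory. None of the other listed options is made obligatory by any chain of premises.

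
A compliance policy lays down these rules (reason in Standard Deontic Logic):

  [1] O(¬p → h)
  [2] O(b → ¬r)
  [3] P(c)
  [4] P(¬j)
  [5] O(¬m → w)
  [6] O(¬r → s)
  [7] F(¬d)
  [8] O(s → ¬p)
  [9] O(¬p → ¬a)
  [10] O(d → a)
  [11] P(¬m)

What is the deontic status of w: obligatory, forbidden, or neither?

Neither

Premise 5 is O(¬m → w), but O(¬m) is not derivable from the premises (the permission P(¬m) asserts only ¬O(m), not O(¬m)), so it does not yield O(w).
No premise or chain of K-axiom applications forces O(w), and none forces O(¬w). So w is neither obligatory nor forbidden under these norms.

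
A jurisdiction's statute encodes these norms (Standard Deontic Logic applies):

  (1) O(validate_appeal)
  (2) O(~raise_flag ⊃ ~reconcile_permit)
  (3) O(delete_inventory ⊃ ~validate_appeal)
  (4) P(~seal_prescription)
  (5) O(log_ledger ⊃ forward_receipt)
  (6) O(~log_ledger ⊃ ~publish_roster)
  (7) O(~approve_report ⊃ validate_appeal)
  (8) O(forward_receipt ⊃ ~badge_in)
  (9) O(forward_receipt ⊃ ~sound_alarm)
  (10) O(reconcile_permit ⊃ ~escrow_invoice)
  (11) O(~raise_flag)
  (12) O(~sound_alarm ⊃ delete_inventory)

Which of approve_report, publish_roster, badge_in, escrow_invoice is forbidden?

From premise 1 we have O(validate_appeal).
The contrapositive of premise 3 (O(delete_inventory ⊃ ~validate_appeal)) is O(validate_appeal ⊃ ~delete_inventory), and O(validate_appeal) is already established, so O(~delete_inventory).
Premise 12 is O(~sound_alarm ⊃ delete_inventory); contrapositively O(~delete_inventory ⊃ sound_alarm). Since O(~delete_inventory) holds, K gives O(sound_alarm).
Premise 9 is O(forward_receipt ⊃ ~sound_alarm); contrapositively O(sound_alarm ⊃ ~forward_receipt). Since O(sound_alarm) holds, K gives O(~forward_receipt).
Premise 5, O(log_ledger ⊃ forward_receipt), contraposes to O(~forward_receipt ⊃ ~log_ledger); with O(~forward_receipt) we get O(~log_ledger).
Applying K to premise 6 (O(~log_ledger ⊃ ~publish_roster)) and O(~log_ledger) yields O(~publish_roster).
So O(~publish_roster) holds, i.e. publish_roster is forbidden. None of the other listed options is forbidden under the premises.

publish_roster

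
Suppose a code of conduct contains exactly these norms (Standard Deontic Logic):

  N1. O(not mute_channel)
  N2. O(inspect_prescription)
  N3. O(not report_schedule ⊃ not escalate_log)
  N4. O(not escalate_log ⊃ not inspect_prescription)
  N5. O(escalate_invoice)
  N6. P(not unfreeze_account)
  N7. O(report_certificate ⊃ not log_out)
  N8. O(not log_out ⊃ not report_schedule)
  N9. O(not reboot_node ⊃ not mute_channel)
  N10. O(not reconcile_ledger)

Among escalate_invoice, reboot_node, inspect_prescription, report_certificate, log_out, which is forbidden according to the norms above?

Premise 2 gives O(inspect_prescription).
The contrapositive of premise 4 (O(not escalate_log ⊃ not inspect_prescription)) is O(inspect_prescription ⊃ escalate_log), and O(inspect_prescription) is already established, so O(escalate_log).
The contrapositive of premise 3 (O(not report_schedule ⊃ not escalate_log)) is O(escalate_log ⊃ report_schedule), and O(escalate_log) is already established, so O(report_schedule).
Premise 8, O(not log_out ⊃ not report_schedule), contraposes to O(report_schedule ⊃ log_out); with O(report_schedule) we get O(log_out).
Premise 7 is O(report_certificate ⊃ not log_out); contrapositively O(log_out ⊃ not report_certificate). Since O(log_out) holds, K gives O(not report_certificate).
So O(not report_certificate) holds, i.e. report_certificate is forbidden. None of the other listed options is forbidden under the premises.

report_certificate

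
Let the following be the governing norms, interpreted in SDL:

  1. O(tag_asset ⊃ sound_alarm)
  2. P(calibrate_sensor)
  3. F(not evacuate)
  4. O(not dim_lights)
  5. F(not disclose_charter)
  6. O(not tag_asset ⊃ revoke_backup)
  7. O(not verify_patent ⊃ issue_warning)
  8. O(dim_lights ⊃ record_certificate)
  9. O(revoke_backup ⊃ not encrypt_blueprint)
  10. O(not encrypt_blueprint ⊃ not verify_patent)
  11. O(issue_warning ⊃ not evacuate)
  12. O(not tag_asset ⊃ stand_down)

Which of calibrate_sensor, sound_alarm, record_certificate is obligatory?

Premise 3, F(not evacuate), is equivalent to O(evacuate).
Premise 11, O(issue_warning ⊃ not evacuate), contraposes to O(evacuate ⊃ not issue_warning); with O(evacuate) we get O(not issue_warning).
Premise 7 is O(not verify_patent ⊃ issue_warning); contrapositively O(not issue_warning ⊃ verify_patent). Since O(not issue_warning) holds, K gives O(verify_patent).
The contrapositive of premise 10 (O(not encrypt_blueprint ⊃ not verify_patent)) is O(verify_patent ⊃ encrypt_blueprint), and O(verify_patent) is already established, so O(encrypt_blueprint).
Premise 9 is O(revoke_backup ⊃ not encrypt_blueprint); contrapositively O(encrypt_blueprint ⊃ not revoke_backup). Since O(encrypt_blueprint) holds, K gives O(not revoke_backup).
Premise 6, O(not tag_asset ⊃ revoke_backup), contraposes to O(not revoke_backup ⊃ tag_asset); with O(not revoke_backup) we get O(tag_asset).
With premise 1, O(tag_asset ⊃ sound_alarm), the K-axiom yields O(sound_alarm).
So O(sound_alarm) holds — sound_alarm is obligatory. None of the other listed options is made obligatory by any chain of premises.

sound_alarm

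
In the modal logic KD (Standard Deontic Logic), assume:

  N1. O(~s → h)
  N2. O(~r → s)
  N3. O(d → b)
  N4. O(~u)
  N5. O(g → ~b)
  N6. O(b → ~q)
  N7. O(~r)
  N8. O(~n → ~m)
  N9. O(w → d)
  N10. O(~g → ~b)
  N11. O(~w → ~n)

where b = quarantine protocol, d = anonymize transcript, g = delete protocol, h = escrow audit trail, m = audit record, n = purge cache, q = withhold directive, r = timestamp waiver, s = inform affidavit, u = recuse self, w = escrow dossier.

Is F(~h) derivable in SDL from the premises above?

No

Premise 1 is O(~s → h), but O(~s) is not derivable from the premises, so it does not yield O(h).
No other premise forces O(h). An ideal world satisfying every premise can still have ~h true, so F(~h) is not derivable.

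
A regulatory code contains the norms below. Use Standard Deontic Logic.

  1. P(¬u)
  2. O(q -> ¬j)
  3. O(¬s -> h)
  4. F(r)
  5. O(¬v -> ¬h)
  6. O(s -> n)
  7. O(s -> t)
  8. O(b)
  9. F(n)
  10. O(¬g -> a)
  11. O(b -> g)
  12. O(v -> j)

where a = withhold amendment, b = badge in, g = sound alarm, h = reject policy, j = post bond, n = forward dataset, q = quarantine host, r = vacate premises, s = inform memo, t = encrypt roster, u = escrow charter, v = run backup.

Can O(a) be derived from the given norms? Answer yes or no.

No

Premise 10 is O(¬g -> a), but O(¬g) is not derivable from the premises, so it does not yield O(a).
No other premise forces O(a). An ideal world satisfying every premise can still have a false, so O(a) is not derivable.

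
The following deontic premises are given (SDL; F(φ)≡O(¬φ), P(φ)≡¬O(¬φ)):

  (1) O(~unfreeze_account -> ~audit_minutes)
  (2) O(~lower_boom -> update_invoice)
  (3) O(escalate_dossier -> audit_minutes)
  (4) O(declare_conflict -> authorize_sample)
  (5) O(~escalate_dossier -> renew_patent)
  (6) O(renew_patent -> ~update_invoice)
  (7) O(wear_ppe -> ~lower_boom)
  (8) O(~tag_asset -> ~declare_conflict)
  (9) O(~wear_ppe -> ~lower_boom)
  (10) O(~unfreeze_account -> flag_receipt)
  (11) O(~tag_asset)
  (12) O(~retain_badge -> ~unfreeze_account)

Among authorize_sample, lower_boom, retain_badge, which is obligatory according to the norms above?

retain_badge

Premises 7 and 9 are O(wear_ppe -> ~lower_boom) and O(~wear_ppe -> ~lower_boom); every ideal world satisfies wear_ppe or ~wear_ppe, so in either case ~lower_boom holds — hence O(~lower_boom).
From O(~lower_boom) and premise 2, O(~lower_boom -> update_invoice), we obtain O(update_invoice).
Premise 6, O(renew_patent -> ~update_invoice), contraposes to O(update_invoice -> ~renew_patent); with O(update_invoice) we get O(~renew_patent).
Premise 5 is O(~escalate_dossier -> renew_patent); contrapositively O(~renew_patent -> escalate_dossier). Since O(~renew_patent) holds, K gives O(escalate_dossier).
From O(escalate_dossier) and premise 3, O(escalate_dossier -> audit_minutes), we obtain O(audit_minutes).
The contrapositive of premise 1 (O(~unfreeze_account -> ~audit_minutes)) is O(audit_minutes -> unfreeze_account), and O(audit_minutes) is already established, so O(unfreeze_account).
The contrapositive of premise 12 (O(~retain_badge -> ~unfreeze_account)) is O(unfreeze_account -> retain_badge), and O(unfreeze_account) is already established, so O(retain_badge).
So O(retain_badge) holds — retain_badge is obligatory. None of the other listed options is made obligatory by any chain of premises.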